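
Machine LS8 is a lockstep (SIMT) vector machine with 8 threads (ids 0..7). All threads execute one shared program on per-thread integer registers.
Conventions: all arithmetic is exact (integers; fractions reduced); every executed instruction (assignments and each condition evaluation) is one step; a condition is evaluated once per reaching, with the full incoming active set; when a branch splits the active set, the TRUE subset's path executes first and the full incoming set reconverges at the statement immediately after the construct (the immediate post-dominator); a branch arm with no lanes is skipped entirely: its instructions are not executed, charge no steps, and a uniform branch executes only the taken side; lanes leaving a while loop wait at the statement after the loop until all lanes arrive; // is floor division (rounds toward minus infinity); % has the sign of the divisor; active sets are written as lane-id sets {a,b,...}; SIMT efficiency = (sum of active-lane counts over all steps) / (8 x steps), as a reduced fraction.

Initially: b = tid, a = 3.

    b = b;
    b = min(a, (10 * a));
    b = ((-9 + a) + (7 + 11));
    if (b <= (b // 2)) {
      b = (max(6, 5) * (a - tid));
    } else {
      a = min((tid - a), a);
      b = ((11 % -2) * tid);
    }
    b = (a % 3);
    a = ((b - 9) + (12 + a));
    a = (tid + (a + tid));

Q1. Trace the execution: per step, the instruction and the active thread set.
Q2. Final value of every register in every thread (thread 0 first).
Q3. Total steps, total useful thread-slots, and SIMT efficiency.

step 0: b <- b                       {0,1,2,3,4,5,6,7}
step 1: b <- min(a, (10 * a))        {0,1,2,3,4,5,6,7}
step 2: b <- ((-9 + a) + (7 + 11))   {0,1,2,3,4,5,6,7}
step 3: eval (b <= (b // 2))         {0,1,2,3,4,5,6,7}
step 4: a <- min((tid - a), a)       {0,1,2,3,4,5,6,7}
step 5: b <- ((11 % -2) * tid)       {0,1,2,3,4,5,6,7}
step 6: b <- (a % 3)                 {0,1,2,3,4,5,6,7}
step 7: a <- ((b - 9) + (12 + a))    {0,1,2,3,4,5,6,7}
step 8: a <- (tid + (a + tid))       {0,1,2,3,4,5,6,7}

Answer: 9 steps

b: 0,1,2,0,1,2,0,0
a: 0,4,8,9,13,17,18,20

steps = 9; useful = 72; efficiency = 72/72 = 1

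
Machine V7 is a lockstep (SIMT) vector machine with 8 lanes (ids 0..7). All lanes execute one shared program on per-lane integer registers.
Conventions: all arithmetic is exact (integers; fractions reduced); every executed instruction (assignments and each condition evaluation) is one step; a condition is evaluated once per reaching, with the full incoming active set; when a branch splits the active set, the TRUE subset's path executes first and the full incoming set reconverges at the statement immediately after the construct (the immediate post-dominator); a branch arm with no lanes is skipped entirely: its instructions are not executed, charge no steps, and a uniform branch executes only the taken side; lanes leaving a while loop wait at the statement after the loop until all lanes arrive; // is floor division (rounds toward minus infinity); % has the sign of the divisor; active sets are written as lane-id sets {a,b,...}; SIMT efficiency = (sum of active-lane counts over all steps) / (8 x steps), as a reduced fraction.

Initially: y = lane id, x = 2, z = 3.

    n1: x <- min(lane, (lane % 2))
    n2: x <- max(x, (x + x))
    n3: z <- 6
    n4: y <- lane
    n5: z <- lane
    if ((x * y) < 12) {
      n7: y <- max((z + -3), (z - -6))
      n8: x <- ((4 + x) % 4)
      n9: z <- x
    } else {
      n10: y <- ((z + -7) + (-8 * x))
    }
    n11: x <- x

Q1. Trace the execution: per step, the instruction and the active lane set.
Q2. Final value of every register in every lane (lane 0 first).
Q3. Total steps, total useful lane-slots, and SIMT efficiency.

step 0: x <- min(lane, (lane % 2))   {0,1,2,3,4,5,6,7}
step 1: x <- max(x, (x + x))         {0,1,2,3,4,5,6,7}
step 2: z <- 6                       {0,1,2,3,4,5,6,7}
step 3: y <- lane                    {0,1,2,3,4,5,6,7}
step 4: z <- lane                    {0,1,2,3,4,5,6,7}
step 5: eval ((x * y) < 12)          {0,1,2,3,4,5,6,7}
step 6: y <- max((z + -3), (z - -6)) {0,1,2,3,4,5,6}
step 7: x <- ((4 + x) % 4)           {0,1,2,3,4,5,6}
step 8: z <- x                       {0,1,2,3,4,5,6}
step 9: y <- ((z + -7) + (-8 * x))   {7}
step 10: x <- x                       {0,1,2,3,4,5,6,7}

Answer: 11 steps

y: 6,7,8,9,10,11,12,-16
x: 0,2,0,2,0,2,0,2
z: 0,2,0,2,0,2,0,7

steps = 11; useful = 78; efficiency = 78/88 = 39/44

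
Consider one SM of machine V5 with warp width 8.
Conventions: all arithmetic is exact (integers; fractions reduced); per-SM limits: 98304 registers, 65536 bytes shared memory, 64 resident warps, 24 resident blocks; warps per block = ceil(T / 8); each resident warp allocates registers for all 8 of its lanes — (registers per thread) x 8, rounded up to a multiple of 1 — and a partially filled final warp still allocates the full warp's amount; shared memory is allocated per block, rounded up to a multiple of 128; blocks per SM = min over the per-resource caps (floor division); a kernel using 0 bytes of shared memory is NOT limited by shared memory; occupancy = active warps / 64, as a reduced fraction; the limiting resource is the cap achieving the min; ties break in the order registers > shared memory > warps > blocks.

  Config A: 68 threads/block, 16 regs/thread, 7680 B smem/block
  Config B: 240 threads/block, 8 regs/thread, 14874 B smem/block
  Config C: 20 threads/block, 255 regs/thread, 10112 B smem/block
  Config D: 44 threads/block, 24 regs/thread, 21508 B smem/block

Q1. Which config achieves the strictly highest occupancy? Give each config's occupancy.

occupancies: A 63/64, B 15/16, C 9/32, D 9/32

Answer: A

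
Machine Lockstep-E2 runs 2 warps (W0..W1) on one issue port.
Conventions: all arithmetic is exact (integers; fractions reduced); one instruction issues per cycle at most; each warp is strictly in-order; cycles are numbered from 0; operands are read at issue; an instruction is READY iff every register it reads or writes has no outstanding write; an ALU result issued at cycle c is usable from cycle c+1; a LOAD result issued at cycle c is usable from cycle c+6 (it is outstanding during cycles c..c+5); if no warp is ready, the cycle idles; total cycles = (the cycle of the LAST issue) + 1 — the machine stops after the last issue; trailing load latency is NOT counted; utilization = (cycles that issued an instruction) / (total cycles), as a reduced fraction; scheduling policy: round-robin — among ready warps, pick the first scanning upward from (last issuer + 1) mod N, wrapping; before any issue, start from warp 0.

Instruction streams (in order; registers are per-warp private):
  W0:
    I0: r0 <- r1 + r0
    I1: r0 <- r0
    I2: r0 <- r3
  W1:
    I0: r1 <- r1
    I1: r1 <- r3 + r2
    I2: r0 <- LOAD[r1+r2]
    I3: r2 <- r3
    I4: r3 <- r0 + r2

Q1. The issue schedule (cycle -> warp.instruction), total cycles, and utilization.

cycle 0: W0.I0
cycle 1: W1.I0
cycle 2: W0.I1
cycle 3: W1.I1
cycle 4: W0.I2
cycle 5: W1.I2
cycle 6: W1.I3
cycle 7: idle
cycle 8: idle
cycle 9: idle
cycle 10: idle
cycle 11: W1.I4

Answer: 12 cycles, utilization 2/3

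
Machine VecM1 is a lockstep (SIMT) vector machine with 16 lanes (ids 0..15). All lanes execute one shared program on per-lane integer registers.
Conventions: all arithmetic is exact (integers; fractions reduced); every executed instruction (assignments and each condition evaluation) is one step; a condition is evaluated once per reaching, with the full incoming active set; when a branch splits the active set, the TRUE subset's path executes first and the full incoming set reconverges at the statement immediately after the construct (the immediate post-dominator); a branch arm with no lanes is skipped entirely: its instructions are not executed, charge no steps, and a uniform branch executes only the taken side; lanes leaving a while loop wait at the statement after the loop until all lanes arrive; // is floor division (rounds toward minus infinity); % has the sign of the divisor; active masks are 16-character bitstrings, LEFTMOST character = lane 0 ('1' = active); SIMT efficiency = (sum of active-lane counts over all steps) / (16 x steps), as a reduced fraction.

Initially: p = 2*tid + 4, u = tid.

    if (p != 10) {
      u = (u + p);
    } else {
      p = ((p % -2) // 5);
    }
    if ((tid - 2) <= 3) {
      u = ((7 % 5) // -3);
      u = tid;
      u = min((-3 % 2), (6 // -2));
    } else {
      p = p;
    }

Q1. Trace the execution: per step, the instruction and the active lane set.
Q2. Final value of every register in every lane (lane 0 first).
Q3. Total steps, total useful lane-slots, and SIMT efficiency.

step 0: eval (p != 10)               1111111111111111
step 1: u <- (u + p)                 1110111111111111
step 2: p <- ((p % -2) // 5)         0001000000000000
step 3: eval ((tid - 2) <= 3)        1111111111111111
step 4: u <- ((7 % 5) // -3)         1111110000000000
step 5: u <- tid                     1111110000000000
step 6: u <- min((-3 % 2), (6 // -2)) 1111110000000000
step 7: p <- p                       0000001111111111

Answer: 8 steps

p: 4,6,8,0,12,14,16,18,20,22,24,26,28,30,32,34
u: -3,-3,-3,-3,-3,-3,22,25,28,31,34,37,40,43,46,49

steps = 8; useful = 76; efficiency = 76/128 = 19/32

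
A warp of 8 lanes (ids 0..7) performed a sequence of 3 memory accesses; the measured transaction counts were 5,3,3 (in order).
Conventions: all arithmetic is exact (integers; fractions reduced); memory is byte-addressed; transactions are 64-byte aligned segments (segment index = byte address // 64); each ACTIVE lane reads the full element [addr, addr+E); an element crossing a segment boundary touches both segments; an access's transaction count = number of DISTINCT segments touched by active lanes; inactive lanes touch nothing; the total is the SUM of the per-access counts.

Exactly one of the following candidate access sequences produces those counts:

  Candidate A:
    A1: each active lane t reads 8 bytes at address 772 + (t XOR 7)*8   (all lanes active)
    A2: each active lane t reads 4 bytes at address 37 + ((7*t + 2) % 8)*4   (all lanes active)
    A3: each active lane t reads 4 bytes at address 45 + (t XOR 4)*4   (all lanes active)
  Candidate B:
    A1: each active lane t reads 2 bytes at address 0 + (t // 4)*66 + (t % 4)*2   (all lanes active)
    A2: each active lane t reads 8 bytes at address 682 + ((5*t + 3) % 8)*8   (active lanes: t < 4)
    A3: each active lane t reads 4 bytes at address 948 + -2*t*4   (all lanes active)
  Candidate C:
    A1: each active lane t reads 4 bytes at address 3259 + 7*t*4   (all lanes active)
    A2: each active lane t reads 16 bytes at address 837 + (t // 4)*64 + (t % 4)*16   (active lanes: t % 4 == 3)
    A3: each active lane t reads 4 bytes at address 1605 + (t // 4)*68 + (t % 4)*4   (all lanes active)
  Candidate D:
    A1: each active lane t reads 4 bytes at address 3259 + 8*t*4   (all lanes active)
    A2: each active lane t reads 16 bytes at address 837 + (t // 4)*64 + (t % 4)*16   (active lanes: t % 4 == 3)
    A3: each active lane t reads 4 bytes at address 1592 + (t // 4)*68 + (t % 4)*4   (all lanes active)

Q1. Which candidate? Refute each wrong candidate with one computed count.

A: A1 gives 2 transactions, not 5
B: A1 gives 2 transactions, not 5
C: A3 gives 2 transactions, not 3
D: all counts match (5,3,3)

Answer: D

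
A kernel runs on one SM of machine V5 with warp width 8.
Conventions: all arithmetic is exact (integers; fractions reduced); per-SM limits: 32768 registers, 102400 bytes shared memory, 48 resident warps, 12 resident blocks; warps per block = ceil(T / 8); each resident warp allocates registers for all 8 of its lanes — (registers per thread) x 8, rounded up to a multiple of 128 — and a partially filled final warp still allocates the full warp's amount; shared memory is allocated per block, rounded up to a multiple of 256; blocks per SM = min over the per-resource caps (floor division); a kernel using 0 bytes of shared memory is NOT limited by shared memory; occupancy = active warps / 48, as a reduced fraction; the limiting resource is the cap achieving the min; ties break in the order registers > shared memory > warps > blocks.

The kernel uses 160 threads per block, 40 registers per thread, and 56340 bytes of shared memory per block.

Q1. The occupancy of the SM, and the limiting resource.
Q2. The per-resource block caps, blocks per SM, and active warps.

Answer: occupancy 5/12, limited by shared memory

registers: 4 blocks
shared memory: 1 block
warps: 2 blocks
blocks: 12 blocks

Answer: 1 block, 20 active warps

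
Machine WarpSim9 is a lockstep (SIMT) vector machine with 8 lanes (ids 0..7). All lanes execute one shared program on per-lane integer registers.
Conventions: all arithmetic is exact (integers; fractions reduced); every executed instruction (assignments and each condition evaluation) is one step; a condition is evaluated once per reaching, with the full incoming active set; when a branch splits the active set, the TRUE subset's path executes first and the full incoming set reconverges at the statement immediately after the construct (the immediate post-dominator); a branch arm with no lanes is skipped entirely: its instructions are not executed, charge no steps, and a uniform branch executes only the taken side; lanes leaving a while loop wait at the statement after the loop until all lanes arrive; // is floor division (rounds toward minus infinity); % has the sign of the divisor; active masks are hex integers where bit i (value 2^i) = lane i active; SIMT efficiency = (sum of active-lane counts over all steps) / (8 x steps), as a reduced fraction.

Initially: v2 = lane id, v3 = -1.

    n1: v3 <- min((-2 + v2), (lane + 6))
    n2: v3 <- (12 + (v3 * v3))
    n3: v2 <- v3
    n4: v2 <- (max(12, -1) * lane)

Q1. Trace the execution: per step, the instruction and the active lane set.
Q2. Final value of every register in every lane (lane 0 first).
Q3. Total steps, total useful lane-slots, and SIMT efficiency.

step 0: v3 <- min((-2 + v2), (lane + 6)) 0xff
step 1: v3 <- (12 + (v3 * v3))       0xff
step 2: v2 <- v3                     0xff
step 3: v2 <- (max(12, -1) * lane)   0xff

Answer: 4 steps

v2: 0,12,24,36,48,60,72,84
v3: 16,13,12,13,16,21,28,37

steps = 4; useful = 32; efficiency = 32/32 = 1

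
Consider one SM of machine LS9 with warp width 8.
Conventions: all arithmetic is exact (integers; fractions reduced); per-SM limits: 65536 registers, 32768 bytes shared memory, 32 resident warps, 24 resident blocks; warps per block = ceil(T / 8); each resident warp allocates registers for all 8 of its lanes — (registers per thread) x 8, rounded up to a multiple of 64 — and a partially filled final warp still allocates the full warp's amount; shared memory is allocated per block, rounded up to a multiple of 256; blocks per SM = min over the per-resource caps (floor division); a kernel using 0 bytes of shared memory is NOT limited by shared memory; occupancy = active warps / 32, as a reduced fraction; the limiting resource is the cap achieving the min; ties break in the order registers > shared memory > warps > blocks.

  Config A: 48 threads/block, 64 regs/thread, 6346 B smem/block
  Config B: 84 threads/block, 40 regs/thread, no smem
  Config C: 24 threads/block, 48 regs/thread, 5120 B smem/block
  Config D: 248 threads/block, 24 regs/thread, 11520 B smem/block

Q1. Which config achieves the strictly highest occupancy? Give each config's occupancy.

occupancies: A 15/16, B 11/16, C 9/16, D 31/32

Answer: D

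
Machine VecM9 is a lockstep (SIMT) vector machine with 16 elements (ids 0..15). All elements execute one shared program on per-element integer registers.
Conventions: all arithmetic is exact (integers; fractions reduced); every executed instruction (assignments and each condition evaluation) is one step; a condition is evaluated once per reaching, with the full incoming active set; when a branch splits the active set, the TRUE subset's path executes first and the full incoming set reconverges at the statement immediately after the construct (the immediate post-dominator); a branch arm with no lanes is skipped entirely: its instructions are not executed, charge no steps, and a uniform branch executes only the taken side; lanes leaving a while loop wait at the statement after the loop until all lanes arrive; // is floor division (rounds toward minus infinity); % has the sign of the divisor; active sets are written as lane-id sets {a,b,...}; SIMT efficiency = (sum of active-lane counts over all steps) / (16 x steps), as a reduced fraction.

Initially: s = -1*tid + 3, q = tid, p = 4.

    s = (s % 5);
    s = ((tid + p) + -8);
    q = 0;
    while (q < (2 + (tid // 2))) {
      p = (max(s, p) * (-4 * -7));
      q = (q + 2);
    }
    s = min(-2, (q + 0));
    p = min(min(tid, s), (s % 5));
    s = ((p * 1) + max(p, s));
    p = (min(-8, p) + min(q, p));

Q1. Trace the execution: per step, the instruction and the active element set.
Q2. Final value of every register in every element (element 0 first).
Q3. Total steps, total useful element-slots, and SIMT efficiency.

step 0: s <- (s % 5)                 {0,1,2,3,4,5,6,7,8,9,10,11,12,13,14,15}
step 1: s <- ((tid + p) + -8)        {0,1,2,3,4,5,6,7,8,9,10,11,12,13,14,15}
step 2: q <- 0                       {0,1,2,3,4,5,6,7,8,9,10,11,12,13,14,15}
step 3: eval (q < (2 + (tid // 2)))  {0,1,2,3,4,5,6,7,8,9,10,11,12,13,14,15}
step 4: p <- (max(s, p) * (-4 * -7)) {0,1,2,3,4,5,6,7,8,9,10,11,12,13,14,15}
step 5: q <- (q + 2)                 {0,1,2,3,4,5,6,7,8,9,10,11,12,13,14,15}
step 6: eval (q < (2 + (tid // 2)))  {0,1,2,3,4,5,6,7,8,9,10,11,12,13,14,15}
step 7: p <- (max(s, p) * (-4 * -7)) {2,3,4,5,6,7,8,9,10,11,12,13,14,15}
step 8: q <- (q + 2)                 {2,3,4,5,6,7,8,9,10,11,12,13,14,15}
step 9: eval (q < (2 + (tid // 2)))  {2,3,4,5,6,7,8,9,10,11,12,13,14,15}
step 10: p <- (max(s, p) * (-4 * -7)) {6,7,8,9,10,11,12,13,14,15}
step 11: q <- (q + 2)                 {6,7,8,9,10,11,12,13,14,15}
step 12: eval (q < (2 + (tid // 2)))  {6,7,8,9,10,11,12,13,14,15}
step 13: p <- (max(s, p) * (-4 * -7)) {10,11,12,13,14,15}
step 14: q <- (q + 2)                 {10,11,12,13,14,15}
step 15: eval (q < (2 + (tid // 2)))  {10,11,12,13,14,15}
step 16: p <- (max(s, p) * (-4 * -7)) {14,15}
step 17: q <- (q + 2)                 {14,15}
step 18: eval (q < (2 + (tid // 2)))  {14,15}
step 19: s <- min(-2, (q + 0))        {0,1,2,3,4,5,6,7,8,9,10,11,12,13,14,15}
step 20: p <- min(min(tid, s), (s % 5)) {0,1,2,3,4,5,6,7,8,9,10,11,12,13,14,15}
step 21: s <- ((p * 1) + max(p, s))   {0,1,2,3,4,5,6,7,8,9,10,11,12,13,14,15}
step 22: p <- (min(-8, p) + min(q, p)) {0,1,2,3,4,5,6,7,8,9,10,11,12,13,14,15}

Answer: 23 steps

s: -4,-4,-4,-4,-4,-4,-4,-4,-4,-4,-4,-4,-4,-4,-4,-4
q: 2,2,4,4,4,4,6,6,6,6,8,8,8,8,10,10
p: -10,-10,-10,-10,-10,-10,-10,-10,-10,-10,-10,-10,-10,-10,-10,-10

steps = 23; useful = 272; efficiency = 272/368 = 17/23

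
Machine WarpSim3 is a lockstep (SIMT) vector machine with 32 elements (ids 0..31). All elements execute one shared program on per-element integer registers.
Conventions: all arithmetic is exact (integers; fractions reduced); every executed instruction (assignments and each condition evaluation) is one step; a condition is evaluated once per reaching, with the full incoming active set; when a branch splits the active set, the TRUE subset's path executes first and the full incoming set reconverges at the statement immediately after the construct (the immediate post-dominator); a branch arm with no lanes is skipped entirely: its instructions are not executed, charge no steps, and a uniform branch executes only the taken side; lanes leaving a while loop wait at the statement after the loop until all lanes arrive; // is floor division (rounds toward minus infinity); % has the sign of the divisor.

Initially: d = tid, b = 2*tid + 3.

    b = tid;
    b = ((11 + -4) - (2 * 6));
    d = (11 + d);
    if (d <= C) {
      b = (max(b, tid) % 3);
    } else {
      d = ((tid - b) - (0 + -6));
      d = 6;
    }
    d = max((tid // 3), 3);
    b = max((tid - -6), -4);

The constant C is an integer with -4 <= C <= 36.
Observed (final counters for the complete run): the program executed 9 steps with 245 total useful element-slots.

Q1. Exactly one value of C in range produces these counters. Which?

Answer: C = 21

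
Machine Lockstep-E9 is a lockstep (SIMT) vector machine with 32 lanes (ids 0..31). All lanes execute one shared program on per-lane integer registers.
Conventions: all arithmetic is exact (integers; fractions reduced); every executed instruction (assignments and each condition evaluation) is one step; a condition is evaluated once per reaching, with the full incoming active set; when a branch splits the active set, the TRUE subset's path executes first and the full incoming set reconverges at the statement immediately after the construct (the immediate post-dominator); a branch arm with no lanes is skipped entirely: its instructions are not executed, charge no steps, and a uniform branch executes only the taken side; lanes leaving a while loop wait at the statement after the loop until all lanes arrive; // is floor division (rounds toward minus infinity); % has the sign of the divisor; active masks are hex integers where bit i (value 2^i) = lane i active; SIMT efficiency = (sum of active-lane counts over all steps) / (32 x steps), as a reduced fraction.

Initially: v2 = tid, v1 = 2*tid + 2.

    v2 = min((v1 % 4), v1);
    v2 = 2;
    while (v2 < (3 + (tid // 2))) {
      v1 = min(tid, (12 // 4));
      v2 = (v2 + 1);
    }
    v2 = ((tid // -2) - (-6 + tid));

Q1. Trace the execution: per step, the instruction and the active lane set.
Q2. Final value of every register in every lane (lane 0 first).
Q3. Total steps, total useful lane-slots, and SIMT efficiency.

step 0: v2 <- min((v1 % 4), v1)      0xffffffff
step 1: v2 <- 2                      0xffffffff
step 2: eval (v2 < (3 + (tid // 2))) 0xffffffff
step 3: v1 <- min(tid, (12 // 4))    0xffffffff
step 4: v2 <- (v2 + 1)               0xffffffff
step 5: eval (v2 < (3 + (tid // 2))) 0xffffffff
step 6: v1 <- min(tid, (12 // 4))    0xfffffffc
step 7: v2 <- (v2 + 1)               0xfffffffc
step 8: eval (v2 < (3 + (tid // 2))) 0xfffffffc
step 9: v1 <- min(tid, (12 // 4))    0xfffffff0
step 10: v2 <- (v2 + 1)               0xfffffff0
step 11: eval (v2 < (3 + (tid // 2))) 0xfffffff0
step 12: v1 <- min(tid, (12 // 4))    0xffffffc0
step 13: v2 <- (v2 + 1)               0xffffffc0
step 14: eval (v2 < (3 + (tid // 2))) 0xffffffc0
step 15: v1 <- min(tid, (12 // 4))    0xffffff00
step 16: v2 <- (v2 + 1)               0xffffff00
step 17: eval (v2 < (3 + (tid // 2))) 0xffffff00
step 18: v1 <- min(tid, (12 // 4))    0xfffffc00
step 19: v2 <- (v2 + 1)               0xfffffc00
step 20: eval (v2 < (3 + (tid // 2))) 0xfffffc00
step 21: v1 <- min(tid, (12 // 4))    0xfffff000
step 22: v2 <- (v2 + 1)               0xfffff000
step 23: eval (v2 < (3 + (tid // 2))) 0xfffff000
step 24: v1 <- min(tid, (12 // 4))    0xffffc000
step 25: v2 <- (v2 + 1)               0xffffc000
step 26: eval (v2 < (3 + (tid // 2))) 0xffffc000
step 27: v1 <- min(tid, (12 // 4))    0xffff0000
step 28: v2 <- (v2 + 1)               0xffff0000
step 29: eval (v2 < (3 + (tid // 2))) 0xffff0000
step 30: v1 <- min(tid, (12 // 4))    0xfffc0000
step 31: v2 <- (v2 + 1)               0xfffc0000
step 32: eval (v2 < (3 + (tid // 2))) 0xfffc0000
step 33: v1 <- min(tid, (12 // 4))    0xfff00000
step 34: v2 <- (v2 + 1)               0xfff00000
step 35: eval (v2 < (3 + (tid // 2))) 0xfff00000
step 36: v1 <- min(tid, (12 // 4))    0xffc00000
step 37: v2 <- (v2 + 1)               0xffc00000
step 38: eval (v2 < (3 + (tid // 2))) 0xffc00000
step 39: v1 <- min(tid, (12 // 4))    0xff000000
step 40: v2 <- (v2 + 1)               0xff000000
step 41: eval (v2 < (3 + (tid // 2))) 0xff000000
step 42: v1 <- min(tid, (12 // 4))    0xfc000000
step 43: v2 <- (v2 + 1)               0xfc000000
step 44: eval (v2 < (3 + (tid // 2))) 0xfc000000
step 45: v1 <- min(tid, (12 // 4))    0xf0000000
step 46: v2 <- (v2 + 1)               0xf0000000
step 47: eval (v2 < (3 + (tid // 2))) 0xf0000000
step 48: v1 <- min(tid, (12 // 4))    0xc0000000
step 49: v2 <- (v2 + 1)               0xc0000000
step 50: eval (v2 < (3 + (tid // 2))) 0xc0000000
step 51: v2 <- ((tid // -2) - (-6 + tid)) 0xffffffff

Answer: 52 steps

v2: 6,4,3,1,0,-2,-3,-5,-6,-8,-9,-11,-12,-14,-15,-17,-18,-20,-21,-23,-24,-26,-27,-29,-30,-32,-33,-35,-36,-38,-39,-41
v1: 0,1,2,3,3,3,3,3,3,3,3,3,3,3,3,3,3,3,3,3,3,3,3,3,3,3,3,3,3,3,3,3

steps = 52; useful = 944; efficiency = 944/1664 = 59/104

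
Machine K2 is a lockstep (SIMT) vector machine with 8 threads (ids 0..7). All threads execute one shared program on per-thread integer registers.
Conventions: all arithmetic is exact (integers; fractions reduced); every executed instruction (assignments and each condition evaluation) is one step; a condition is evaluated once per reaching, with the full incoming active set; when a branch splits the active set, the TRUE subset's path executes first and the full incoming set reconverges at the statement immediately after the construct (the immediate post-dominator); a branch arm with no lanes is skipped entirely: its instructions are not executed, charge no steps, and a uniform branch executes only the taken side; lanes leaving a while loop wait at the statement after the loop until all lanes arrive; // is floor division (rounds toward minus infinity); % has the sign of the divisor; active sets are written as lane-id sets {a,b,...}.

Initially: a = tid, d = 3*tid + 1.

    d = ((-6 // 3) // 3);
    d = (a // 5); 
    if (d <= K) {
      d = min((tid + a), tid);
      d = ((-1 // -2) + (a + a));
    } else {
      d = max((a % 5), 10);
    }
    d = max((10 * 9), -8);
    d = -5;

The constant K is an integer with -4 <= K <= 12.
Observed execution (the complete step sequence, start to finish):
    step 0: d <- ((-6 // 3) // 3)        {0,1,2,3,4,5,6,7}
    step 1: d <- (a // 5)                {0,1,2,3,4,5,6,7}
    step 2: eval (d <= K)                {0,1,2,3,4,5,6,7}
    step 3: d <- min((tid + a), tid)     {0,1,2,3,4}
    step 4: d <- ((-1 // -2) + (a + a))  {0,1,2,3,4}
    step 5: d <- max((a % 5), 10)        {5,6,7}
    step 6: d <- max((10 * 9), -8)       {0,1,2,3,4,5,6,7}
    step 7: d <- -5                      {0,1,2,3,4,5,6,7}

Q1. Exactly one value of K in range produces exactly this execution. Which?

Answer: K = 0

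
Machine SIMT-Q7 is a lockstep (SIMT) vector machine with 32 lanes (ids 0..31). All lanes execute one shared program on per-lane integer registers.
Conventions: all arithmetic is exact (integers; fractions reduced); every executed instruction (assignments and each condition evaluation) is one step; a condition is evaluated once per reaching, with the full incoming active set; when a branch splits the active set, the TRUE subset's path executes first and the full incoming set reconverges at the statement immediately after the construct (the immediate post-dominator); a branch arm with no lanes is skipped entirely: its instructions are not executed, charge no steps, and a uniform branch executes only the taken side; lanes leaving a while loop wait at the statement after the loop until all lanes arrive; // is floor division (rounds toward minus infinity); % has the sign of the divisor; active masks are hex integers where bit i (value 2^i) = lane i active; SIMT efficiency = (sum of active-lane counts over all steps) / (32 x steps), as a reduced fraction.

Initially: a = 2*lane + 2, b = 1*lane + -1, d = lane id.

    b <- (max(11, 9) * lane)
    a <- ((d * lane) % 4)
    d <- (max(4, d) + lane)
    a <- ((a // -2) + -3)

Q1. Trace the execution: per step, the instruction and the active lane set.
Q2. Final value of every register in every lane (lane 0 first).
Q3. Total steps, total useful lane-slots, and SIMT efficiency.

step 0: b <- (max(11, 9) * lane)     0xffffffff
step 1: a <- ((d * lane) % 4)        0xffffffff
step 2: d <- (max(4, d) + lane)      0xffffffff
step 3: a <- ((a // -2) + -3)        0xffffffff

Answer: 4 steps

a: -3,-4,-3,-4,-3,-4,-3,-4,-3,-4,-3,-4,-3,-4,-3,-4,-3,-4,-3,-4,-3,-4,-3,-4,-3,-4,-3,-4,-3,-4,-3,-4
b: 0,11,22,33,44,55,66,77,88,99,110,121,132,143,154,165,176,187,198,209,220,231,242,253,264,275,286,297,308,319,330,341
d: 4,5,6,7,8,10,12,14,16,18,20,22,24,26,28,30,32,34,36,38,40,42,44,46,48,50,52,54,56,58,60,62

steps = 4; useful = 128; efficiency = 128/128 = 1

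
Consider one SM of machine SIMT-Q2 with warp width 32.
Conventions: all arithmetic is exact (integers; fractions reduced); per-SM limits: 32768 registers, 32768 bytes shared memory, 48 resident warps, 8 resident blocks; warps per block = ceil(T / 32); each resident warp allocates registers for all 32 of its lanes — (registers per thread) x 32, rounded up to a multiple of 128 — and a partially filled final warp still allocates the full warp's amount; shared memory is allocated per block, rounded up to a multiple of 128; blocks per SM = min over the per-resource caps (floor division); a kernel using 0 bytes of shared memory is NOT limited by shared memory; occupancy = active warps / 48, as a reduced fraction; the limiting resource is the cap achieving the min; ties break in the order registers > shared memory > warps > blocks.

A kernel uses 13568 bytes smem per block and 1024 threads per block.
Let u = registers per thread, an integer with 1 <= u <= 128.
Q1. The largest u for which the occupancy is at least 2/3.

Answer: u = 32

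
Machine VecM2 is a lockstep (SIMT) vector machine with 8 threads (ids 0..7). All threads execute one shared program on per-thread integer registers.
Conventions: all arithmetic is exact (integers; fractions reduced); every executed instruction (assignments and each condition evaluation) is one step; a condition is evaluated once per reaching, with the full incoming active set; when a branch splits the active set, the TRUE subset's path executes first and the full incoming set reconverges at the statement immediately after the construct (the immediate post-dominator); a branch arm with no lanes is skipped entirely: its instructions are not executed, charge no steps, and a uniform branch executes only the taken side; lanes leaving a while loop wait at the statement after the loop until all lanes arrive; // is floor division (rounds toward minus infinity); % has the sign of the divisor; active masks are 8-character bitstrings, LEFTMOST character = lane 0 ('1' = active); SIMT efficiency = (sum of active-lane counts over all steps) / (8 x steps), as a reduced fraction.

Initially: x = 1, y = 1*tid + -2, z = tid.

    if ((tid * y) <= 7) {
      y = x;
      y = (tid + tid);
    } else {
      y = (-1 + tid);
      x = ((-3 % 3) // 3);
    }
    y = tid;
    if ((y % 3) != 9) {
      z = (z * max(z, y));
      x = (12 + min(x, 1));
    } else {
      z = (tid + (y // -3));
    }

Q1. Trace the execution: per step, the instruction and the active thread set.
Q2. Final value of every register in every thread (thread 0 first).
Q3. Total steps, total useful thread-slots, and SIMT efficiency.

step 0: eval ((tid * y) <= 7)        11111111
step 1: y <- x                       11110000
step 2: y <- (tid + tid)             11110000
step 3: y <- (-1 + tid)              00001111
step 4: x <- ((-3 % 3) // 3)         00001111
step 5: y <- tid                     11111111
step 6: eval ((y % 3) != 9)          11111111
step 7: z <- (z * max(z, y))         11111111
step 8: x <- (12 + min(x, 1))        11111111

Answer: 9 steps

x: 13,13,13,13,12,12,12,12
y: 0,1,2,3,4,5,6,7
z: 0,1,4,9,16,25,36,49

steps = 9; useful = 56; efficiency = 56/72 = 7/9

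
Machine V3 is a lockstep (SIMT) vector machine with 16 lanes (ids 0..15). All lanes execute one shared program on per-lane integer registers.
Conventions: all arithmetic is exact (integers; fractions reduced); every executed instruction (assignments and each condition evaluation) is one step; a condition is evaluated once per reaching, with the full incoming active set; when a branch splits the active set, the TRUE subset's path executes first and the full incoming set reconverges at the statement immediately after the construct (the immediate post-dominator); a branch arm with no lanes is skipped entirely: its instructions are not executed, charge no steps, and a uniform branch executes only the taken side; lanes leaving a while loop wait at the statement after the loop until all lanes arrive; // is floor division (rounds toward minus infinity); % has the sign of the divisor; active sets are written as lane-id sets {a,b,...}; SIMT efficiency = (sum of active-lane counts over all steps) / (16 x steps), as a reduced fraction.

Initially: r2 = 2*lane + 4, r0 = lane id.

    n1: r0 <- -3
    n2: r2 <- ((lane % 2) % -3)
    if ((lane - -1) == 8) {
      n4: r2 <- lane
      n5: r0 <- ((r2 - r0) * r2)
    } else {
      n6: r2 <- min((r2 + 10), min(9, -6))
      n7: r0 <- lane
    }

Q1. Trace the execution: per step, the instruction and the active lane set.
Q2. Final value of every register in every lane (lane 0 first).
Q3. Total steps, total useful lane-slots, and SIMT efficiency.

step 0: r0 <- -3                     {0,1,2,3,4,5,6,7,8,9,10,11,12,13,14,15}
step 1: r2 <- ((lane % 2) % -3)      {0,1,2,3,4,5,6,7,8,9,10,11,12,13,14,15}
step 2: eval ((lane - -1) == 8)      {0,1,2,3,4,5,6,7,8,9,10,11,12,13,14,15}
step 3: r2 <- lane                   {7}
step 4: r0 <- ((r2 - r0) * r2)       {7}
step 5: r2 <- min((r2 + 10), min(9, -6)) {0,1,2,3,4,5,6,8,9,10,11,12,13,14,15}
step 6: r0 <- lane                   {0,1,2,3,4,5,6,8,9,10,11,12,13,14,15}

Answer: 7 steps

r2: -6,-6,-6,-6,-6,-6,-6,7,-6,-6,-6,-6,-6,-6,-6,-6
r0: 0,1,2,3,4,5,6,70,8,9,10,11,12,13,14,15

steps = 7; useful = 80; efficiency = 80/112 = 5/7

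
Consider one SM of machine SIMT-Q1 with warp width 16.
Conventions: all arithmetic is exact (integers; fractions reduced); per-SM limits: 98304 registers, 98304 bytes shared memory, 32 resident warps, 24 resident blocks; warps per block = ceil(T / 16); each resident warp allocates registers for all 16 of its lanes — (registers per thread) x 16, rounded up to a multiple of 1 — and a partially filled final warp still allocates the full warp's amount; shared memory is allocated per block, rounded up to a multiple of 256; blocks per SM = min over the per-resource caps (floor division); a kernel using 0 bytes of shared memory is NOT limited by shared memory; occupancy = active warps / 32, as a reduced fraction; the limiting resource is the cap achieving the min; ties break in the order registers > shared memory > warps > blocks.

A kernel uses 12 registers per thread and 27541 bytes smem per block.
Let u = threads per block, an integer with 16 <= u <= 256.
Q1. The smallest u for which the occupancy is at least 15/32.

Answer: u = 65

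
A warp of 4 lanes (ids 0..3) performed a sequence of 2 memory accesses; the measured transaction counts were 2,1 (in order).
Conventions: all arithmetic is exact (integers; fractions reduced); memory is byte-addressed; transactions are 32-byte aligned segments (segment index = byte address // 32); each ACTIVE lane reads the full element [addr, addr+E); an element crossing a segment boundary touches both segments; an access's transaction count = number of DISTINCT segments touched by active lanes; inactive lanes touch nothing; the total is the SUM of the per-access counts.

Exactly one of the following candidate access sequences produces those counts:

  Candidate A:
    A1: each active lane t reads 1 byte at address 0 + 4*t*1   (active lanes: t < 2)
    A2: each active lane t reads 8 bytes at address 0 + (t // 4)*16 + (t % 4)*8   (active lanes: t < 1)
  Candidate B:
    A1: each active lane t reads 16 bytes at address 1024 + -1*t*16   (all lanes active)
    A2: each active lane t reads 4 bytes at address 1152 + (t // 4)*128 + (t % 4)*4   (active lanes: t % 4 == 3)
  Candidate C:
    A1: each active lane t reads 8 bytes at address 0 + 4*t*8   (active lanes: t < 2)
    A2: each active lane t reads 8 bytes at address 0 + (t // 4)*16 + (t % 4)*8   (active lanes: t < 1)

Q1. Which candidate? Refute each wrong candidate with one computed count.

A: A1 gives 1 transaction, not 2
B: A1 gives 3 transactions, not 2
C: all counts match (2,1)

Answer: C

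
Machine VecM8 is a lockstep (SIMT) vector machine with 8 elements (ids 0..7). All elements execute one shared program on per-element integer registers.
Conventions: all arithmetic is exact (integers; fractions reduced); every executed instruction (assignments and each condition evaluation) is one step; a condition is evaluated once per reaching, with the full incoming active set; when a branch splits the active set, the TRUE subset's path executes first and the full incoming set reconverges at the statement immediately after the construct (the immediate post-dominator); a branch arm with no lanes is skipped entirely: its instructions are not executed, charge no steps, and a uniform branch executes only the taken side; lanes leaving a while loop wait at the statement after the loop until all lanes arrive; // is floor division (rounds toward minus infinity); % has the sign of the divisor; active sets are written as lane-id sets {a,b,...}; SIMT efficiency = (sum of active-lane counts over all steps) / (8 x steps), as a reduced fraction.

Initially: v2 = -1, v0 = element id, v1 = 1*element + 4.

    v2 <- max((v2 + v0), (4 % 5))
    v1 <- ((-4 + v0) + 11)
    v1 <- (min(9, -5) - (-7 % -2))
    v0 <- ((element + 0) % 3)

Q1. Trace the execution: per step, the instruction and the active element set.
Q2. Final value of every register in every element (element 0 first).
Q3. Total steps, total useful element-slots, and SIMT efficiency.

step 0: v2 <- max((v2 + v0), (4 % 5)) {0,1,2,3,4,5,6,7}
step 1: v1 <- ((-4 + v0) + 11)       {0,1,2,3,4,5,6,7}
step 2: v1 <- (min(9, -5) - (-7 % -2)) {0,1,2,3,4,5,6,7}
step 3: v0 <- ((element + 0) % 3)    {0,1,2,3,4,5,6,7}

Answer: 4 steps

v2: 4,4,4,4,4,4,5,6
v0: 0,1,2,0,1,2,0,1
v1: -4,-4,-4,-4,-4,-4,-4,-4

steps = 4; useful = 32; efficiency = 32/32 = 1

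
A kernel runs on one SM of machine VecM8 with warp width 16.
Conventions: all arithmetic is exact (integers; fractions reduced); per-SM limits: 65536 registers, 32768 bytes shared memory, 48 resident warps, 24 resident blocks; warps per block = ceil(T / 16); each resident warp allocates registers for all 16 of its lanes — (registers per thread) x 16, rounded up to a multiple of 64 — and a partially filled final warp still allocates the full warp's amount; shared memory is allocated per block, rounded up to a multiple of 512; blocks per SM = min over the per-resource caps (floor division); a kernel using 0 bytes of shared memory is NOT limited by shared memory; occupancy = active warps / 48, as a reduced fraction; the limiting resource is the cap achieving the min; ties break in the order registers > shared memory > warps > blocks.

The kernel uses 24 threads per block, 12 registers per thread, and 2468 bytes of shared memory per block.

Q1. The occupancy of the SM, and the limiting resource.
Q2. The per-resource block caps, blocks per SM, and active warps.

Answer: occupancy 1/2, limited by shared memory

registers: 170 blocks
shared memory: 12 blocks
warps: 24 blocks
blocks: 24 blocks

Answer: 12 blocks, 24 active warps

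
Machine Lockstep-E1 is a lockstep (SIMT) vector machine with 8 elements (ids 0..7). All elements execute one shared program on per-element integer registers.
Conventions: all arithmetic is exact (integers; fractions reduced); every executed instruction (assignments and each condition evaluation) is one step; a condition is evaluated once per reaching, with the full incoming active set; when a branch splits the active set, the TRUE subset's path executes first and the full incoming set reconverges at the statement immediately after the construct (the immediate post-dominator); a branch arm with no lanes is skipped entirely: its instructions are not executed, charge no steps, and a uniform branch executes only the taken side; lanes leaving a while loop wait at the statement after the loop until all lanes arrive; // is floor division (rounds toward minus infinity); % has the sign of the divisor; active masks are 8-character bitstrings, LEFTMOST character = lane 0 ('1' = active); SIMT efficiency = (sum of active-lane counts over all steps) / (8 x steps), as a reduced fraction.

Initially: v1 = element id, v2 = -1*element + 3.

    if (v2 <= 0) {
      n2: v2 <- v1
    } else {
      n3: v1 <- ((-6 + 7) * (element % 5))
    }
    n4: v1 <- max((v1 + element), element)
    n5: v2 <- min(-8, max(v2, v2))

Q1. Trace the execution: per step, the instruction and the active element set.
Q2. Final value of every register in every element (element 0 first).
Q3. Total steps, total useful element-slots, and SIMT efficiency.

step 0: eval (v2 <= 0)               11111111
step 1: v2 <- v1                     00011111
step 2: v1 <- ((-6 + 7) * (element % 5)) 11100000
step 3: v1 <- max((v1 + element), element) 11111111
step 4: v2 <- min(-8, max(v2, v2))   11111111

Answer: 5 steps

v1: 0,2,4,6,8,10,12,14
v2: -8,-8,-8,-8,-8,-8,-8,-8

steps = 5; useful = 32; efficiency = 32/40 = 4/5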